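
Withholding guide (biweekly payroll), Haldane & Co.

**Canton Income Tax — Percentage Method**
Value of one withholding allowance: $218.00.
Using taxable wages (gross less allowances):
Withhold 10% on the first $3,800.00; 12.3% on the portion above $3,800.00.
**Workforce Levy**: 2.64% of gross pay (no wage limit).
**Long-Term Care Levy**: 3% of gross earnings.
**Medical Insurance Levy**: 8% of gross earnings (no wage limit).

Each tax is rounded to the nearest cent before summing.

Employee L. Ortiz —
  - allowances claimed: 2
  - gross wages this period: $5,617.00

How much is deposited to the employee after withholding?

Canton Income Tax: taxable = $5,617.00 − 2×$218.00 = $5,181.00
  $380.00 + 12.3% × ($5,181.00 − $3,800.00) = $380.00 + 12.3% × $1,381.00 = $549.86
Workforce Levy: 2.64% × $5,617.00 = $148.29
Long-Term Care Levy: 3% × $5,617.00 = $168.51
Medical Insurance Levy: 8% × $5,617.00 = $449.36
Total withheld: $549.86 + $148.29 + $168.51 + $449.36 = $1,316.02
Net pay: $5,617.00 − $1,316.02 = $4,300.98

$4,300.98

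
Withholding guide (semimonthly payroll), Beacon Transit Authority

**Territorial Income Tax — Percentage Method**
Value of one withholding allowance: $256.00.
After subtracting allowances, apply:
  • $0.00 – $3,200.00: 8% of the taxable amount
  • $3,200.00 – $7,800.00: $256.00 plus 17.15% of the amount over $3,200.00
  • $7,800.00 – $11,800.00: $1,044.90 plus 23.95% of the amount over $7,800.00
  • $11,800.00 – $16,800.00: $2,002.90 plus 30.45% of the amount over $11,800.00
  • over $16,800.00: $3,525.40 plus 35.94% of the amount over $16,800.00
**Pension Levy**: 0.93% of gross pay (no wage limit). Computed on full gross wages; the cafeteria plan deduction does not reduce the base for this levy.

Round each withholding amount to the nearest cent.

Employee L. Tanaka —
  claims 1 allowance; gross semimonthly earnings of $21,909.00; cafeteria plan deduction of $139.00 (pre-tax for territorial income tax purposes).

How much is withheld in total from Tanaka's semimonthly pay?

$5,423.36

Territorial Income Tax: taxable = $21,909.00 − $139.00 − 1×$256.00 = $21,514.00
  $3,525.40 + 35.94% × ($21,514.00 − $16,800.00) = $3,525.40 + 35.94% × $4,714.00 = $5,219.61
Pension Levy: 0.93% × $21,909.00 = $203.75
Total: $5,219.61 + $203.75 = $5,423.36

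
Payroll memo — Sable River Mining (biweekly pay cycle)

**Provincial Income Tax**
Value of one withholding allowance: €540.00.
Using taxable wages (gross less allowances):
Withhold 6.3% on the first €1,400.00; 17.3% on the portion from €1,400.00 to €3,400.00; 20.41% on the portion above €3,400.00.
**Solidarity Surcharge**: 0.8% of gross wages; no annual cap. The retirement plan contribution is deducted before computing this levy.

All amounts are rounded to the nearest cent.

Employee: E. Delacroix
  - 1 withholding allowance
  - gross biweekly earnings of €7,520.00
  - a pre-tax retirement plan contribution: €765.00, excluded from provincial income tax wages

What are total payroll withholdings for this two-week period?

€1,062.78

Provincial Income Tax: taxable = €7,520.00 − €765.00 − 1×€540.00 = €6,215.00
  €434.20 + 20.41% × (€6,215.00 − €3,400.00) = €434.20 + 20.41% × €2,815.00 = €1,008.74
Solidarity Surcharge: 0.8% × €6,755.00 = €54.04
Total: €1,008.74 + €54.04 = €1,062.78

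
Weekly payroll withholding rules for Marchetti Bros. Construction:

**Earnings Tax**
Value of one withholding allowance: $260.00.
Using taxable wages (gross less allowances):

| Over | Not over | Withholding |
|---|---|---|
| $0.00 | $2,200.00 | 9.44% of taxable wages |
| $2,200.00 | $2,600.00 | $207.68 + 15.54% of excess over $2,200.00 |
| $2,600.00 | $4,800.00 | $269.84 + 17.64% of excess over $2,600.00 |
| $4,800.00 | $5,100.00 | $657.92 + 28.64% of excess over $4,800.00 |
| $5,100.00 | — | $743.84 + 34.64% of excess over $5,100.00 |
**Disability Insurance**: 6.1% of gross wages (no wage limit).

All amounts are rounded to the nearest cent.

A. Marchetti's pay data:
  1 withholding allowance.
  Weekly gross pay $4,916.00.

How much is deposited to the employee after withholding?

Earnings Tax: taxable = $4,916.00 − 1×$260.00 = $4,656.00
  $269.84 + 17.64% × ($4,656.00 − $2,600.00) = $269.84 + 17.64% × $2,056.00 = $632.52
Disability Insurance: 6.1% × $4,916.00 = $299.88
Total withheld: $632.52 + $299.88 = $932.40
Net pay: $4,916.00 − $932.40 = $3,983.60

$3,983.60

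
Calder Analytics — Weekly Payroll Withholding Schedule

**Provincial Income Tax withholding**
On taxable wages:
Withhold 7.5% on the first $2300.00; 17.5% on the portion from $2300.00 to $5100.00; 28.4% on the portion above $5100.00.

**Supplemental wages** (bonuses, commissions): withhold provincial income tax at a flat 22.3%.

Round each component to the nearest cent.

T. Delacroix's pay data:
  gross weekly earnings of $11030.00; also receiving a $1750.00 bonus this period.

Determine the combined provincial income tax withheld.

Provincial Income Tax: taxable = $11030.00
  $662.50 + 28.4% × ($11030.00 − $5100.00) = $662.50 + 28.4% × $5930.00 = $2346.62
Supplemental (22.3% flat on bonus): 22.3% × $1750.00 = $390.25
Total provincial income tax: $2346.62 + $390.25 = $2736.87

$2736.87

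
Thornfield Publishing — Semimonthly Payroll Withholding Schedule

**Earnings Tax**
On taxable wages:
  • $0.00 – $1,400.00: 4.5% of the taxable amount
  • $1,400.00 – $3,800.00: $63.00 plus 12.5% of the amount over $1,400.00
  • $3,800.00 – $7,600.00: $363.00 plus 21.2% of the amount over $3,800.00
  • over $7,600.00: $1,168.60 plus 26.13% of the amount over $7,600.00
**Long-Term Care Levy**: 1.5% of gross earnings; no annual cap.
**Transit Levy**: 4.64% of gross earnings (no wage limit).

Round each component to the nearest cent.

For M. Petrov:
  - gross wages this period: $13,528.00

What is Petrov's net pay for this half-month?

$9,979.79

Earnings Tax: taxable = $13,528.00
  $1,168.60 + 26.13% × ($13,528.00 − $7,600.00) = $1,168.60 + 26.13% × $5,928.00 = $2,717.59
Long-Term Care Levy: 1.5% × $13,528.00 = $202.92
Transit Levy: 4.64% × $13,528.00 = $627.70
Total withheld: $2,717.59 + $202.92 + $627.70 = $3,548.21
Net pay: $13,528.00 − $3,548.21 = $9,979.79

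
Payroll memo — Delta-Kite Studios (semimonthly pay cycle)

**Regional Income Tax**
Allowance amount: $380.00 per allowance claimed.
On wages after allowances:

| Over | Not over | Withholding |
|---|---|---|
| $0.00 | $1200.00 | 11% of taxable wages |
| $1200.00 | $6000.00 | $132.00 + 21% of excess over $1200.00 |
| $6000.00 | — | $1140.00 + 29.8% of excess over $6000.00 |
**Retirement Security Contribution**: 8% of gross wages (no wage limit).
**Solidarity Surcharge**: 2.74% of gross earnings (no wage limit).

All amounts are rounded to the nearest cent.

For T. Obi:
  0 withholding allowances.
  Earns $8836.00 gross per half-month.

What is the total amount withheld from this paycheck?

$2934.12

Regional Income Tax: taxable = $8836.00
  $1140.00 + 29.8% × ($8836.00 − $6000.00) = $1140.00 + 29.8% × $2836.00 = $1985.13
Retirement Security Contribution: 8% × $8836.00 = $706.88
Solidarity Surcharge: 2.74% × $8836.00 = $242.11
Total: $1985.13 + $706.88 + $242.11 = $2934.12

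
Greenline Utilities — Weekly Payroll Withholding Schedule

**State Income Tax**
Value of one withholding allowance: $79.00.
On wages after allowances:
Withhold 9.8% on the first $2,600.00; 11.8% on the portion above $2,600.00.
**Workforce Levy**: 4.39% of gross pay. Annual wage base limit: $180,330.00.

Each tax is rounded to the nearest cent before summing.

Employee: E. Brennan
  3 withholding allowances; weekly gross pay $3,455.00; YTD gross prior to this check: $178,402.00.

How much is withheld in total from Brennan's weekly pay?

$412.36

State Income Tax: taxable = $3,455.00 − 3×$79.00 = $3,218.00
  $254.80 + 11.8% × ($3,218.00 − $2,600.00) = $254.80 + 11.8% × $618.00 = $327.72
Workforce Levy: cap $180,330.00 − YTD $178,402.00 = $1,928.00 subject; 4.39% × $1,928.00 = $84.64
Total: $327.72 + $84.64 = $412.36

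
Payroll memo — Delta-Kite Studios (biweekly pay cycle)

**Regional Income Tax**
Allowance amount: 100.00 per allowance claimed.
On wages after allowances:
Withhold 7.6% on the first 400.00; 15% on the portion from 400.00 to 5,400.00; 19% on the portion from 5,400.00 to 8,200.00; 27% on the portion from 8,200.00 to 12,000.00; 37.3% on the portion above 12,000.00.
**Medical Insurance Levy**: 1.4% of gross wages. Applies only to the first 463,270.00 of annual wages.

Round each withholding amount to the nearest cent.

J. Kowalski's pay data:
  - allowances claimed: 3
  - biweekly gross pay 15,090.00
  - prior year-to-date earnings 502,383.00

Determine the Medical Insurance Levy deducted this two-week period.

Medical Insurance Levy: YTD 502,383.00 ≥ cap 463,270.00 → 0.00

0.00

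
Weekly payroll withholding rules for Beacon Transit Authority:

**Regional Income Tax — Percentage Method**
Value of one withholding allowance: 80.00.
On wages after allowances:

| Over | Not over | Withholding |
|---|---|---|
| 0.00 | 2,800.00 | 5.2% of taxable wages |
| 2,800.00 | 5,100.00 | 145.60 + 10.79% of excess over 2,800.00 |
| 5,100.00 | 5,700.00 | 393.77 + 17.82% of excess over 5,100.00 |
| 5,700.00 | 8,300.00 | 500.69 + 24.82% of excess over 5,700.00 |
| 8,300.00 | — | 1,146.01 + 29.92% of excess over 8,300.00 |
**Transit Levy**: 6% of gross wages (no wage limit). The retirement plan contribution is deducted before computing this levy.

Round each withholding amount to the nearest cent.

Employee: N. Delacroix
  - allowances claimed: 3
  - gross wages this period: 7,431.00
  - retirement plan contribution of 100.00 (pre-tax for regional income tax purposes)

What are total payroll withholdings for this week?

Regional Income Tax: taxable = 7,431.00 − 100.00 − 3×80.00 = 7,091.00
  500.69 + 24.82% × (7,091.00 − 5,700.00) = 500.69 + 24.82% × 1,391.00 = 845.94
Transit Levy: 6% × 7,331.00 = 439.86
Total: 845.94 + 439.86 = 1,285.80

1,285.80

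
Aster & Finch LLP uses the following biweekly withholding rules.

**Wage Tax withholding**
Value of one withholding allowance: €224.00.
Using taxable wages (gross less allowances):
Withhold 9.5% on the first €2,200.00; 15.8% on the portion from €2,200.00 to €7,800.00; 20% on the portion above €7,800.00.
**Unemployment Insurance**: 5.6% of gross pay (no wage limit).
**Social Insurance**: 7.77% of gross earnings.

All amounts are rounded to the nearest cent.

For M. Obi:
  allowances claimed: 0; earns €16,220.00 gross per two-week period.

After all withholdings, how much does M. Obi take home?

€11,273.59

Wage Tax: taxable = €16,220.00
  €1,093.80 + 20% × (€16,220.00 − €7,800.00) = €1,093.80 + 20% × €8,420.00 = €2,777.80
Unemployment Insurance: 5.6% × €16,220.00 = €908.32
Social Insurance: 7.77% × €16,220.00 = €1,260.29
Total withheld: €2,777.80 + €908.32 + €1,260.29 = €4,946.41
Net pay: €16,220.00 − €4,946.41 = €11,273.59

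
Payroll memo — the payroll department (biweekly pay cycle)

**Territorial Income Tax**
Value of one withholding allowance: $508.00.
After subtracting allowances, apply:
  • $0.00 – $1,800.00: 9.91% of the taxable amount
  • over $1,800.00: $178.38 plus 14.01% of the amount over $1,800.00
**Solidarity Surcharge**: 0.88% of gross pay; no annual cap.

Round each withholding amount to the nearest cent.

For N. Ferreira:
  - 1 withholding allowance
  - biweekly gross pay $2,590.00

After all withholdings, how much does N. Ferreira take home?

$2,349.32

Territorial Income Tax: taxable = $2,590.00 − 1×$508.00 = $2,082.00
  $178.38 + 14.01% × ($2,082.00 − $1,800.00) = $178.38 + 14.01% × $282.00 = $217.89
Solidarity Surcharge: 0.88% × $2,590.00 = $22.79
Total withheld: $217.89 + $22.79 = $240.68
Net pay: $2,590.00 − $240.68 = $2,349.32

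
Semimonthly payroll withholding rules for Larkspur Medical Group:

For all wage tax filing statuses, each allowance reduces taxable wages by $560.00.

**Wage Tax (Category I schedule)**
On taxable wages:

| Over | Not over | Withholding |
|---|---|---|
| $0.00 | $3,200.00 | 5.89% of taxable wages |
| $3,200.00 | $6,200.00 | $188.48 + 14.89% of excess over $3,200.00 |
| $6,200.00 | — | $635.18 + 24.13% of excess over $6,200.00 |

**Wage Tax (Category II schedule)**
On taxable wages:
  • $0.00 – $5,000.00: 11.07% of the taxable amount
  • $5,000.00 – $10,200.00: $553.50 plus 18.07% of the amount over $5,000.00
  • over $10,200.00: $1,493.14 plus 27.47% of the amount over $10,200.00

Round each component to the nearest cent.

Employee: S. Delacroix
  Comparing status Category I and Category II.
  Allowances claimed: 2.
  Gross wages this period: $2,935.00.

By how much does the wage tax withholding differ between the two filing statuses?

$94.02

Wage Tax (Category I): taxable = $2,935.00 − 2×$560.00 = $1,815.00
  5.89% × $1,815.00 = $106.90
Wage Tax (Category II): taxable = $2,935.00 − 2×$560.00 = $1,815.00
  11.07% × $1,815.00 = $200.92
Difference: |$106.90 − $200.92| = $94.02 (higher under Category II)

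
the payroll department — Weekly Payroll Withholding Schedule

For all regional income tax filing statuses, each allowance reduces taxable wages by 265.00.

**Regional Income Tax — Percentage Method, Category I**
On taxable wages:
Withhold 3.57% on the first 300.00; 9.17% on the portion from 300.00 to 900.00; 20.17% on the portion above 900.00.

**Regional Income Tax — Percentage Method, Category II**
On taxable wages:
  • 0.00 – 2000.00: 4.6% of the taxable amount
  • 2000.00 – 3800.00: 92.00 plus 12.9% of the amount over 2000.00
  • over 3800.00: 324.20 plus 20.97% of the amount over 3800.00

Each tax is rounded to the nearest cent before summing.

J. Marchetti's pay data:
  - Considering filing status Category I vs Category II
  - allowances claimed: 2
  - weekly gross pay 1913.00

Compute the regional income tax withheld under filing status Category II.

63.62

Regional Income Tax (Category II): taxable = 1913.00 − 2×265.00 = 1383.00
  4.6% × 1383.00 = 63.62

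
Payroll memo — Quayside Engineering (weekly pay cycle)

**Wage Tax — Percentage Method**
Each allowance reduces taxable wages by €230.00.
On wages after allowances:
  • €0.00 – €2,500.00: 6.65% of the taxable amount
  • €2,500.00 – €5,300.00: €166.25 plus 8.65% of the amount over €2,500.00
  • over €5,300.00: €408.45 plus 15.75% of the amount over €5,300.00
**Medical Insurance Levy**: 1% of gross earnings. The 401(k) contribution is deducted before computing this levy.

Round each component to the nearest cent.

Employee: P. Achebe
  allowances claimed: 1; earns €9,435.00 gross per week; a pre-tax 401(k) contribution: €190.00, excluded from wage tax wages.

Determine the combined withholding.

Wage Tax: taxable = €9,435.00 − €190.00 − 1×€230.00 = €9,015.00
  €408.45 + 15.75% × (€9,015.00 − €5,300.00) = €408.45 + 15.75% × €3,715.00 = €993.56
Medical Insurance Levy: 1% × €9,245.00 = €92.45
Total: €993.56 + €92.45 = €1,086.01

€1,086.01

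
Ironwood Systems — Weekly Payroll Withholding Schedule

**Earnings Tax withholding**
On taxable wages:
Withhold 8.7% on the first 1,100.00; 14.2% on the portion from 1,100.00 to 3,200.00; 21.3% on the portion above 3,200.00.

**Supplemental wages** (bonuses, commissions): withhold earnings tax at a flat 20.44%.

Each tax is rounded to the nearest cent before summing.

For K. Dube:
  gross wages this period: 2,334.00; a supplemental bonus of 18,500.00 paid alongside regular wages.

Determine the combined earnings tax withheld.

4,052.33

Earnings Tax: taxable = 2,334.00
  95.70 + 14.2% × (2,334.00 − 1,100.00) = 95.70 + 14.2% × 1,234.00 = 270.93
Supplemental (20.44% flat on bonus): 20.44% × 18,500.00 = 3,781.40
Total earnings tax: 270.93 + 3,781.40 = 4,052.33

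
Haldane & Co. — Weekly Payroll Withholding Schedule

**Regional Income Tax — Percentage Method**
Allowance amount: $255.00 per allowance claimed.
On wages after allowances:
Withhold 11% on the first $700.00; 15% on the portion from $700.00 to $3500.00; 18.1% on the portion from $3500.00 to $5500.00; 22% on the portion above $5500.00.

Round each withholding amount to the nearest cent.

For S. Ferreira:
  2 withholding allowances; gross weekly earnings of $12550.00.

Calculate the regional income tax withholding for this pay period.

$2297.80

Regional Income Tax: taxable = $12550.00 − 2×$255.00 = $12040.00
  $859.00 + 22% × ($12040.00 − $5500.00) = $859.00 + 22% × $6540.00 = $2297.80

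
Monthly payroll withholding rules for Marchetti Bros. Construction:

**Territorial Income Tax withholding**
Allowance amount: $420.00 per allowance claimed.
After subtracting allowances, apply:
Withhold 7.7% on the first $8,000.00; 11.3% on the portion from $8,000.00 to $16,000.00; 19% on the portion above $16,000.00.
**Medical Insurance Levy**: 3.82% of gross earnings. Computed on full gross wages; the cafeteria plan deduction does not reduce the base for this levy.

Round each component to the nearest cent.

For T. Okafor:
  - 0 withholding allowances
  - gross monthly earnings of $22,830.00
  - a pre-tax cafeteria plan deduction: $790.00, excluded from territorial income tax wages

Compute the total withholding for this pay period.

$3,539.71

Territorial Income Tax: taxable = $22,830.00 − $790.00 = $22,040.00
  $1,520.00 + 19% × ($22,040.00 − $16,000.00) = $1,520.00 + 19% × $6,040.00 = $2,667.60
Medical Insurance Levy: 3.82% × $22,830.00 = $872.11
Total: $2,667.60 + $872.11 = $3,539.71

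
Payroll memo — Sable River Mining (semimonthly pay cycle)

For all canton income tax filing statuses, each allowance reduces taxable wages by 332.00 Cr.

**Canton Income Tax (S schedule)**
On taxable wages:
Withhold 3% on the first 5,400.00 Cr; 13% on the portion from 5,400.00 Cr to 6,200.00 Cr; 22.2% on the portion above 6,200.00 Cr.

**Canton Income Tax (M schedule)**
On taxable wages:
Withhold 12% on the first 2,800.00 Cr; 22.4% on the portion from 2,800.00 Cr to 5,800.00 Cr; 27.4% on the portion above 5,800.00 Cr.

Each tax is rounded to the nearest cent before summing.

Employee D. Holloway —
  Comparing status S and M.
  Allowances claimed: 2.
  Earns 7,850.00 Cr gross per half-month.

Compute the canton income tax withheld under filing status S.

Canton Income Tax (S): taxable = 7,850.00 Cr − 2×332.00 Cr = 7,186.00 Cr
  266.00 Cr + 22.2% × (7,186.00 Cr − 6,200.00 Cr) = 266.00 Cr + 22.2% × 986.00 Cr = 484.89 Cr

484.89 Cr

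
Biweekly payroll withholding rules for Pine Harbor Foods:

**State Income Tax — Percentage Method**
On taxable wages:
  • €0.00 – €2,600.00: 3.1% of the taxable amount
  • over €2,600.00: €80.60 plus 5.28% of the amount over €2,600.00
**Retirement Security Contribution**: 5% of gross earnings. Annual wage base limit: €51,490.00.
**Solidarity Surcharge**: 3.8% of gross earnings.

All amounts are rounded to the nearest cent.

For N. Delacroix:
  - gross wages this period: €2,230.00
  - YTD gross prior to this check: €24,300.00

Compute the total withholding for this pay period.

€265.37

State Income Tax: taxable = €2,230.00
  3.1% × €2,230.00 = €69.13
Retirement Security Contribution: 5% × €2,230.00 = €111.50
Solidarity Surcharge: 3.8% × €2,230.00 = €84.74
Total: €69.13 + €111.50 + €84.74 = €265.37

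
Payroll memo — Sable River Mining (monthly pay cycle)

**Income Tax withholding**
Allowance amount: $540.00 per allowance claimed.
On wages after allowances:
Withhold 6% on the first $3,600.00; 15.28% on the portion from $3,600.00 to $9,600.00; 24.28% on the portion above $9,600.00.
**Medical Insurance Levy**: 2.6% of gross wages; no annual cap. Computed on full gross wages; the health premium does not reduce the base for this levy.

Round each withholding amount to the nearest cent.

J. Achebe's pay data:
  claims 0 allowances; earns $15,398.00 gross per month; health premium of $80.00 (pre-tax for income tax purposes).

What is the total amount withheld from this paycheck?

$2,921.48

Income Tax: taxable = $15,398.00 − $80.00 = $15,318.00
  $1,132.80 + 24.28% × ($15,318.00 − $9,600.00) = $1,132.80 + 24.28% × $5,718.00 = $2,521.13
Medical Insurance Levy: 2.6% × $15,398.00 = $400.35
Total: $2,521.13 + $400.35 = $2,921.48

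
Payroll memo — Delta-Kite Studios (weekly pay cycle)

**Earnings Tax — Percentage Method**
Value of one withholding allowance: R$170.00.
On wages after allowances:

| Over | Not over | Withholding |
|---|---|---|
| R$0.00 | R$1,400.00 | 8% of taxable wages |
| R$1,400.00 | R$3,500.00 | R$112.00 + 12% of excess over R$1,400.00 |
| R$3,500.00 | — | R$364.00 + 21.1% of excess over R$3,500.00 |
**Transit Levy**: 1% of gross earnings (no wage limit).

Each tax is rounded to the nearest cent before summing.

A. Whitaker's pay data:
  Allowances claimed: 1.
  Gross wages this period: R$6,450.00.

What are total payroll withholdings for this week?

R$1,015.08

Earnings Tax: taxable = R$6,450.00 − 1×R$170.00 = R$6,280.00
  R$364.00 + 21.1% × (R$6,280.00 − R$3,500.00) = R$364.00 + 21.1% × R$2,780.00 = R$950.58
Transit Levy: 1% × R$6,450.00 = R$64.50
Total: R$950.58 + R$64.50 = R$1,015.08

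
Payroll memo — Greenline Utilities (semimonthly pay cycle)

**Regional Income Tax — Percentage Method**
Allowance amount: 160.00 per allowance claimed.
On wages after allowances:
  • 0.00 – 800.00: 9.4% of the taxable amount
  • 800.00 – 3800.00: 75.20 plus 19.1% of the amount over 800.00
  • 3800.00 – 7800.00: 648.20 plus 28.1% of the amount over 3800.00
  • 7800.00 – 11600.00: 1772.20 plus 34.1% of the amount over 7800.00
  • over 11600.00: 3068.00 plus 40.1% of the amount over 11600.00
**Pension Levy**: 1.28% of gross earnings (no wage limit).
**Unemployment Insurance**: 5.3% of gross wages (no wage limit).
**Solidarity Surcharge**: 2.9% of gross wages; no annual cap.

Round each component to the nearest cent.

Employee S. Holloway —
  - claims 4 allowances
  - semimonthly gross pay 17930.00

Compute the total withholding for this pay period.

7049.45

Regional Income Tax: taxable = 17930.00 − 4×160.00 = 17290.00
  3068.00 + 40.1% × (17290.00 − 11600.00) = 3068.00 + 40.1% × 5690.00 = 5349.69
Pension Levy: 1.28% × 17930.00 = 229.50
Unemployment Insurance: 5.3% × 17930.00 = 950.29
Solidarity Surcharge: 2.9% × 17930.00 = 519.97
Total: 5349.69 + 229.50 + 950.29 + 519.97 = 7049.45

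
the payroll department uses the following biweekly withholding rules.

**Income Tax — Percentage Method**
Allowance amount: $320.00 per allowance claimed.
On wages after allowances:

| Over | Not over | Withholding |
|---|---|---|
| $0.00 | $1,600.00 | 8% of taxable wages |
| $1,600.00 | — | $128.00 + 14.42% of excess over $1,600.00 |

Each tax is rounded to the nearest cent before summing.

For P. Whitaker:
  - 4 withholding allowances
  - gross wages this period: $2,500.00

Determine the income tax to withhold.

$97.60

Income Tax: taxable = $2,500.00 − 4×$320.00 = $1,220.00
  8% × $1,220.00 = $97.60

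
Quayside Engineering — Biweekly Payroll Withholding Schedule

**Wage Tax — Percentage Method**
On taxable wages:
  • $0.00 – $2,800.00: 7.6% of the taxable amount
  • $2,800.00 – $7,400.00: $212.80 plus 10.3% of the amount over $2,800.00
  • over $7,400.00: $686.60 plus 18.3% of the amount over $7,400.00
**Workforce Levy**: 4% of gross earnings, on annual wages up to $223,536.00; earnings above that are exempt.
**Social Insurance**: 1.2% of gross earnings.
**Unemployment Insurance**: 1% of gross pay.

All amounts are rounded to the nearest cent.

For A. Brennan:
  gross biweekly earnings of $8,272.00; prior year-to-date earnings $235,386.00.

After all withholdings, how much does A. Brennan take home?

$7,243.84

Wage Tax: taxable = $8,272.00
  $686.60 + 18.3% × ($8,272.00 − $7,400.00) = $686.60 + 18.3% × $872.00 = $846.18
Workforce Levy: YTD $235,386.00 ≥ cap $223,536.00 → $0.00
Social Insurance: 1.2% × $8,272.00 = $99.26
Unemployment Insurance: 1% × $8,272.00 = $82.72
Total withheld: $846.18 + $0.00 + $99.26 + $82.72 = $1,028.16
Net pay: $8,272.00 − $1,028.16 = $7,243.84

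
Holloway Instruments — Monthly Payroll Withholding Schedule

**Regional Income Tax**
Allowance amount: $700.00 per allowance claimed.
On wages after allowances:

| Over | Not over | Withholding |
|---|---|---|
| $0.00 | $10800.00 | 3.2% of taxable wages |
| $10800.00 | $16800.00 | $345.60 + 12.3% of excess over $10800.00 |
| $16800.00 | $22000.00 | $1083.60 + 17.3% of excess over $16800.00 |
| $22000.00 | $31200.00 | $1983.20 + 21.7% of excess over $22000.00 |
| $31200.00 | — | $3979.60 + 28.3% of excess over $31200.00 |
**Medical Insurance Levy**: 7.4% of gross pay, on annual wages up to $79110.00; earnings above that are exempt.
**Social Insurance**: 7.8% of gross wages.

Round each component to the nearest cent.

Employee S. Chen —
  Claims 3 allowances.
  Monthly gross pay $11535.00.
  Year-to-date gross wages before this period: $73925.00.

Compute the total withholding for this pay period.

$1585.34

Regional Income Tax: taxable = $11535.00 − 3×$700.00 = $9435.00
  3.2% × $9435.00 = $301.92
Medical Insurance Levy: cap $79110.00 − YTD $73925.00 = $5185.00 subject; 7.4% × $5185.00 = $383.69
Social Insurance: 7.8% × $11535.00 = $899.73
Total: $301.92 + $383.69 + $899.73 = $1585.34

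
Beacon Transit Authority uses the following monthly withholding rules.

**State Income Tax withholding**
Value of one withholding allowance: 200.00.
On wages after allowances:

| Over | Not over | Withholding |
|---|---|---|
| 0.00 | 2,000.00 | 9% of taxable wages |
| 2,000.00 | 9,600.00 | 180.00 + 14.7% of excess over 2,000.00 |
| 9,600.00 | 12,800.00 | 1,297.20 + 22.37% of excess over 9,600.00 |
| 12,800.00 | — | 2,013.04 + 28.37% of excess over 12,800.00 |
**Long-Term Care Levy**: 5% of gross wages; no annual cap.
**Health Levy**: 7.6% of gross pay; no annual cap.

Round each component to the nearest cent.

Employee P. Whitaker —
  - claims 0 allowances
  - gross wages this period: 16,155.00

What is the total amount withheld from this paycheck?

State Income Tax: taxable = 16,155.00
  2,013.04 + 28.37% × (16,155.00 − 12,800.00) = 2,013.04 + 28.37% × 3,355.00 = 2,964.85
Long-Term Care Levy: 5% × 16,155.00 = 807.75
Health Levy: 7.6% × 16,155.00 = 1,227.78
Total: 2,964.85 + 807.75 + 1,227.78 = 5,000.38

5,000.38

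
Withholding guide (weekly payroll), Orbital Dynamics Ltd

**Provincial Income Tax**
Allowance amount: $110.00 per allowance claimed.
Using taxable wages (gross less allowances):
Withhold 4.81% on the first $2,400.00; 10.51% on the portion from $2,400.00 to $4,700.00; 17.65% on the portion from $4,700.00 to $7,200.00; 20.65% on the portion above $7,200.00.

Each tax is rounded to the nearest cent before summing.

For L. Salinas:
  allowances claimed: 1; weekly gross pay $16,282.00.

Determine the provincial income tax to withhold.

Provincial Income Tax: taxable = $16,282.00 − 1×$110.00 = $16,172.00
  $798.42 + 20.65% × ($16,172.00 − $7,200.00) = $798.42 + 20.65% × $8,972.00 = $2,651.14

$2,651.14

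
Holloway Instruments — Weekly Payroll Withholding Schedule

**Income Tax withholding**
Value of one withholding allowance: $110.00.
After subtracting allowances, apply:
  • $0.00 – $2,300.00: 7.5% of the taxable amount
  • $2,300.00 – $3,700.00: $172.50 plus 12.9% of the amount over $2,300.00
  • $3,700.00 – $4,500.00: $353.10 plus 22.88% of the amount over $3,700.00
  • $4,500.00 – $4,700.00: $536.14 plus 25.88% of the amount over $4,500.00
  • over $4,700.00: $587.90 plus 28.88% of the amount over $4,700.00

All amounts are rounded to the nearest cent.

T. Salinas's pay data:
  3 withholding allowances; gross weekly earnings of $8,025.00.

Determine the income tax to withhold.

$1,452.86

Income Tax: taxable = $8,025.00 − 3×$110.00 = $7,695.00
  $587.90 + 28.88% × ($7,695.00 − $4,700.00) = $587.90 + 28.88% × $2,995.00 = $1,452.86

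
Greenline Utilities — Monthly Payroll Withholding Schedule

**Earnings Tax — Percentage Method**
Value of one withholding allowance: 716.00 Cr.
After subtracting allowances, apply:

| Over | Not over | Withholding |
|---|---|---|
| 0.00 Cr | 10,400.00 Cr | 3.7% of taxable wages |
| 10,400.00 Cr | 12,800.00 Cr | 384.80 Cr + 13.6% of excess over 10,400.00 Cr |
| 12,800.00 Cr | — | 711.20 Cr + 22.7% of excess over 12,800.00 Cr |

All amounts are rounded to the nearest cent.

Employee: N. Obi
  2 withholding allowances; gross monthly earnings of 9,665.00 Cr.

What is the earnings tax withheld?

Earnings Tax: taxable = 9,665.00 Cr − 2×716.00 Cr = 8,233.00 Cr
  3.7% × 8,233.00 Cr = 304.62 Cr

304.62 Cr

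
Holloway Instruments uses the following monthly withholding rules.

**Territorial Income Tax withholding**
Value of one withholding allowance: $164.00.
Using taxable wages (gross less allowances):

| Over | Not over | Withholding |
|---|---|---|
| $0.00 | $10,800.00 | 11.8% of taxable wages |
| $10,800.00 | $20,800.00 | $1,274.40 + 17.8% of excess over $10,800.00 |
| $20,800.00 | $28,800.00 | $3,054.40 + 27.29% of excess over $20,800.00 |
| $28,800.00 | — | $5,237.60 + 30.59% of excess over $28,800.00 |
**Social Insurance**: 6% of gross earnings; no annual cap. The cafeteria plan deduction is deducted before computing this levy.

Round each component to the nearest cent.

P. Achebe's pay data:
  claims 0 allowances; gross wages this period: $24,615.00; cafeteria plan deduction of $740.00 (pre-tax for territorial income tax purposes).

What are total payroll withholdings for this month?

Territorial Income Tax: taxable = $24,615.00 − $740.00 = $23,875.00
  $3,054.40 + 27.29% × ($23,875.00 − $20,800.00) = $3,054.40 + 27.29% × $3,075.00 = $3,893.57
Social Insurance: 6% × $23,875.00 = $1,432.50
Total: $3,893.57 + $1,432.50 = $5,326.07

$5,326.07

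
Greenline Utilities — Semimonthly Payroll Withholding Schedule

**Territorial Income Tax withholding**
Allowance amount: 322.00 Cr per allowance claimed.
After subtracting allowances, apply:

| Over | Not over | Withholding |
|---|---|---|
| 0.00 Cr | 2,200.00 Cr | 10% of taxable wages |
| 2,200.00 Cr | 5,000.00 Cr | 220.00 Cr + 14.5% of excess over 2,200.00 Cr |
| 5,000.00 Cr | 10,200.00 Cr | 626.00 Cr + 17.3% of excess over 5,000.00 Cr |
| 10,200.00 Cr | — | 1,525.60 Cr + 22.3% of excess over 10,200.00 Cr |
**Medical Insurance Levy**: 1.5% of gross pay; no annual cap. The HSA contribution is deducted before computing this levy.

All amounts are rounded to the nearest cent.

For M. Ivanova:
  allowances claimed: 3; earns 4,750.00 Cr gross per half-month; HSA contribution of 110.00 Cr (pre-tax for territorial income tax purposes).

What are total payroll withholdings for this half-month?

Territorial Income Tax: taxable = 4,750.00 Cr − 110.00 Cr − 3×322.00 Cr = 3,674.00 Cr
  220.00 Cr + 14.5% × (3,674.00 Cr − 2,200.00 Cr) = 220.00 Cr + 14.5% × 1,474.00 Cr = 433.73 Cr
Medical Insurance Levy: 1.5% × 4,640.00 Cr = 69.60 Cr
Total: 433.73 Cr + 69.60 Cr = 503.33 Cr

503.33 Cr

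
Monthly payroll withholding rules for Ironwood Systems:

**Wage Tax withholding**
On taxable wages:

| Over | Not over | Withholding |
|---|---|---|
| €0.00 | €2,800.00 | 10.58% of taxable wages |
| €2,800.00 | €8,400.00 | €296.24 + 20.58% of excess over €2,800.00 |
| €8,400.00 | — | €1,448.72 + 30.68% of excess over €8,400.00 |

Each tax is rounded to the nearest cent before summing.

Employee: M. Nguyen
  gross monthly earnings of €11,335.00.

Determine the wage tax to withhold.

Wage Tax: taxable = €11,335.00
  €1,448.72 + 30.68% × (€11,335.00 − €8,400.00) = €1,448.72 + 30.68% × €2,935.00 = €2,349.18

€2,349.18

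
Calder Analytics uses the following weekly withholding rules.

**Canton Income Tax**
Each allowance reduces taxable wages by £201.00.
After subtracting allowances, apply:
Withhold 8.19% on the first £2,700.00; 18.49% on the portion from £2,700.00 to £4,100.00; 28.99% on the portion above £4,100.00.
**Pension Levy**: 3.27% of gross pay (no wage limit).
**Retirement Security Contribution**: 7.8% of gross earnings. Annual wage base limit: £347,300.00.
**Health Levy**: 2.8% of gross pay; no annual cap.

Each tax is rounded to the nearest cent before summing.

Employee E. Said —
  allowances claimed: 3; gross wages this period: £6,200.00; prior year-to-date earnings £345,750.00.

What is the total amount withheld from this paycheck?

Canton Income Tax: taxable = £6,200.00 − 3×£201.00 = £5,597.00
  £479.99 + 28.99% × (£5,597.00 − £4,100.00) = £479.99 + 28.99% × £1,497.00 = £913.97
Pension Levy: 3.27% × £6,200.00 = £202.74
Retirement Security Contribution: cap £347,300.00 − YTD £345,750.00 = £1,550.00 subject; 7.8% × £1,550.00 = £120.90
Health Levy: 2.8% × £6,200.00 = £173.60
Total: £913.97 + £202.74 + £120.90 + £173.60 = £1,411.21

£1,411.21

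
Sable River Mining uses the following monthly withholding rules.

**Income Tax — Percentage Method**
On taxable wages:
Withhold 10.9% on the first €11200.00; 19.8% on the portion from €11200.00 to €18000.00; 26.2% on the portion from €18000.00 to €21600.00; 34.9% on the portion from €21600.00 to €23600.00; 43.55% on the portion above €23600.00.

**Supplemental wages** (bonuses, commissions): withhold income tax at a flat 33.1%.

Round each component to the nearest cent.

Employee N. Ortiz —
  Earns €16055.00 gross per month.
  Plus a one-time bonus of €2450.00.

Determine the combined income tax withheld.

Income Tax: taxable = €16055.00
  €1220.80 + 19.8% × (€16055.00 − €11200.00) = €1220.80 + 19.8% × €4855.00 = €2182.09
Supplemental (33.1% flat on bonus): 33.1% × €2450.00 = €810.95
Total income tax: €2182.09 + €810.95 = €2993.04

€2993.04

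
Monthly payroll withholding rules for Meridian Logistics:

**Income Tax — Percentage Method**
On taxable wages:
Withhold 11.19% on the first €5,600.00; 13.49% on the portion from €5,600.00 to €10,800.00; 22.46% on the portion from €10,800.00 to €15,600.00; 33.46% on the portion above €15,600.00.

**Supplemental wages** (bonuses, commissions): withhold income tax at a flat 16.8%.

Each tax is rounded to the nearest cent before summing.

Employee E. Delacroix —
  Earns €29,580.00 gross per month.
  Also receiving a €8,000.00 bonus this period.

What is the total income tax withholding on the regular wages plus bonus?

Income Tax: taxable = €29,580.00
  €2,406.20 + 33.46% × (€29,580.00 − €15,600.00) = €2,406.20 + 33.46% × €13,980.00 = €7,083.91
Supplemental (16.8% flat on bonus): 16.8% × €8,000.00 = €1,344.00
Total income tax: €7,083.91 + €1,344.00 = €8,427.91

€8,427.91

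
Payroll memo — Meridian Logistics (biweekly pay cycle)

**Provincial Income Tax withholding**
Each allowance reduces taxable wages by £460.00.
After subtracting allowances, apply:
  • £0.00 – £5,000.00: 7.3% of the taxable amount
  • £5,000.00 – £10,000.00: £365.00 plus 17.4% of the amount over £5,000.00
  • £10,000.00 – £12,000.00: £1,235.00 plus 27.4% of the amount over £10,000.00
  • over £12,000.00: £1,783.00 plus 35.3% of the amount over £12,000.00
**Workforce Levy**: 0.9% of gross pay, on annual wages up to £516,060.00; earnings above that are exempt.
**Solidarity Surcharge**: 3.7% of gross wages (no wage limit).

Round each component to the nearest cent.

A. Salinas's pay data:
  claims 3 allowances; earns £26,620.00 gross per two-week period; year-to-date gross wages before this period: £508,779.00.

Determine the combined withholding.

Provincial Income Tax: taxable = £26,620.00 − 3×£460.00 = £25,240.00
  £1,783.00 + 35.3% × (£25,240.00 − £12,000.00) = £1,783.00 + 35.3% × £13,240.00 = £6,456.72
Workforce Levy: cap £516,060.00 − YTD £508,779.00 = £7,281.00 subject; 0.9% × £7,281.00 = £65.53
Solidarity Surcharge: 3.7% × £26,620.00 = £984.94
Total: £6,456.72 + £65.53 + £984.94 = £7,507.19

£7,507.19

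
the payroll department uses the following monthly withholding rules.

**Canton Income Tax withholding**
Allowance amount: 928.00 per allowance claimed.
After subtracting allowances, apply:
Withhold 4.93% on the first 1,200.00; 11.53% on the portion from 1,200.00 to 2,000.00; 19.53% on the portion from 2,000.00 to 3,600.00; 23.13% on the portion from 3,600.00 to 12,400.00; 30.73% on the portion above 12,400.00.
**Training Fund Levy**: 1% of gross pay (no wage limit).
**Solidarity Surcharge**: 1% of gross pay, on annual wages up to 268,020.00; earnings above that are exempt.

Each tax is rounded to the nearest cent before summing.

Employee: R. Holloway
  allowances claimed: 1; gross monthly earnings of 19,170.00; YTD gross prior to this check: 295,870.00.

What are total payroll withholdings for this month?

4,486.27

Canton Income Tax: taxable = 19,170.00 − 1×928.00 = 18,242.00
  2,499.32 + 30.73% × (18,242.00 − 12,400.00) = 2,499.32 + 30.73% × 5,842.00 = 4,294.57
Training Fund Levy: 1% × 19,170.00 = 191.70
Solidarity Surcharge: YTD 295,870.00 ≥ cap 268,020.00 → 0.00
Total: 4,294.57 + 191.70 + 0.00 = 4,486.27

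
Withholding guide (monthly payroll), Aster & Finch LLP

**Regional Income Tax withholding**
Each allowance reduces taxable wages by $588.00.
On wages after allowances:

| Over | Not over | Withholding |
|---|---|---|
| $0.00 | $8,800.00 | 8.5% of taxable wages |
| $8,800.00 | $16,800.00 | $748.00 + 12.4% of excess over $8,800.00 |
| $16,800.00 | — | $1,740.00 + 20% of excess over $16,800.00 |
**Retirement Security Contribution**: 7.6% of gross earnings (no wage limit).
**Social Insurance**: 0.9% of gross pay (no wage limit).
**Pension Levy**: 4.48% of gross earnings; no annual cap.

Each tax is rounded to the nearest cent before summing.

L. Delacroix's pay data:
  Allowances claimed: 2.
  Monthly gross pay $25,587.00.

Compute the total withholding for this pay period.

$6,583.39

Regional Income Tax: taxable = $25,587.00 − 2×$588.00 = $24,411.00
  $1,740.00 + 20% × ($24,411.00 − $16,800.00) = $1,740.00 + 20% × $7,611.00 = $3,262.20
Retirement Security Contribution: 7.6% × $25,587.00 = $1,944.61
Social Insurance: 0.9% × $25,587.00 = $230.28
Pension Levy: 4.48% × $25,587.00 = $1,146.30
Total: $3,262.20 + $1,944.61 + $230.28 + $1,146.30 = $6,583.39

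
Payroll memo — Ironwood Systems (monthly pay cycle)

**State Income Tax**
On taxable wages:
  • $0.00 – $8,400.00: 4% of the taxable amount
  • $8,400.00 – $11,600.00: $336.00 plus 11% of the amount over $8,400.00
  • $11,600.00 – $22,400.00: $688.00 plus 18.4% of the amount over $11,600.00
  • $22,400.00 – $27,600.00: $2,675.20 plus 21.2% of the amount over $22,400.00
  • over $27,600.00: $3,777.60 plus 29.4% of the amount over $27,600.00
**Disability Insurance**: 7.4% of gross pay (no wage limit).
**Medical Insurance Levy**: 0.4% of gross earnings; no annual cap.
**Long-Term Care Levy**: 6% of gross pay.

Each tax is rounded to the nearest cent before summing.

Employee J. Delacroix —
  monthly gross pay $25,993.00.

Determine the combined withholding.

$7,023.95

State Income Tax: taxable = $25,993.00
  $2,675.20 + 21.2% × ($25,993.00 − $22,400.00) = $2,675.20 + 21.2% × $3,593.00 = $3,436.92
Disability Insurance: 7.4% × $25,993.00 = $1,923.48
Medical Insurance Levy: 0.4% × $25,993.00 = $103.97
Long-Term Care Levy: 6% × $25,993.00 = $1,559.58
Total: $3,436.92 + $1,923.48 + $103.97 + $1,559.58 = $7,023.95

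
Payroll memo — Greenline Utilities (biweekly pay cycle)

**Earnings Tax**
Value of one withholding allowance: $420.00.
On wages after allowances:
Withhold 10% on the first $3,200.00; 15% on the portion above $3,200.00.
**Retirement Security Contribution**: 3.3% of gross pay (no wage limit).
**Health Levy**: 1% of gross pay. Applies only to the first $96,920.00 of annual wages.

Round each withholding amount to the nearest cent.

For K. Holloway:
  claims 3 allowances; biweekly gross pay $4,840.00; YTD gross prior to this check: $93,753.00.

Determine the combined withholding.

$568.39

Earnings Tax: taxable = $4,840.00 − 3×$420.00 = $3,580.00
  $320.00 + 15% × ($3,580.00 − $3,200.00) = $320.00 + 15% × $380.00 = $377.00
Retirement Security Contribution: 3.3% × $4,840.00 = $159.72
Health Levy: cap $96,920.00 − YTD $93,753.00 = $3,167.00 subject; 1% × $3,167.00 = $31.67
Total: $377.00 + $159.72 + $31.67 = $568.39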